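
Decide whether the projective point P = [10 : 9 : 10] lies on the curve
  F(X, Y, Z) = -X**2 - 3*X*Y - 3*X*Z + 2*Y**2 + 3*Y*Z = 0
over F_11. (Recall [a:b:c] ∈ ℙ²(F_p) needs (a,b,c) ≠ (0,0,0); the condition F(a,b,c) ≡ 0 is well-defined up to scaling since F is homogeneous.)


F(10,9,10) ≡ 4 (mod 11); P is NOT on the curve.

Evaluate F(10, 9, 10) term-by-term (mod 11).
  -X**2 ↦ -1·100·1·1 = -100
  -3*X*Y ↦ -3·10·9·1 = -270
  -3*X*Z ↦ -3·10·1·10 = -300
  2*Y**2 ↦ 2·1·81·1 = 162
  3*Y*Z ↦ 3·1·9·10 = 270
Sum: F(10, 9, 10) = (-100) + (-270) + (-300) + (162) + (270) = -238.
Reducing mod 11: -238 ≡ 4 (mod 11).
Since F(a, b, c) ≡ 4 ≠ 0 (mod 11), P does NOT lie on the curve.


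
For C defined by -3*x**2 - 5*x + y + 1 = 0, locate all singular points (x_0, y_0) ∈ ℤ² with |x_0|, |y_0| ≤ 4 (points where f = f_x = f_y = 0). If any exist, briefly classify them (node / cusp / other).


No singular points in the scanned grid; C is smooth there.

Compute partial derivatives:
  f_x = -6*x - 5.
  f_y = 1.
f_y = 1 is a nonzero constant, so f_y never vanishes: no point (x, y) can satisfy f = f_x = f_y = 0. In particular no (x, y) ∈ {−4, ..., 4}² is singular; the curve is smooth.


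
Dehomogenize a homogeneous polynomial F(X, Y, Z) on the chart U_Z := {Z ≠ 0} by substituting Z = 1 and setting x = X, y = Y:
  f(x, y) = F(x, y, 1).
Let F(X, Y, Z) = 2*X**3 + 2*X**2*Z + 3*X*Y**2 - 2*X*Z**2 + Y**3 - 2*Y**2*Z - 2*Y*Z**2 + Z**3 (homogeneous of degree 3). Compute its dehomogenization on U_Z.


f(x, y) = 2*x**3 + 2*x**2 + 3*x*y**2 - 2*x + y**3 - 2*y**2 - 2*y + 1

On U_Z we set Z = 1. Each monomial c·X^i·Y^j·Z^k in F becomes c·x^i·y^j·1^k = c·x^i·y^j.
Substituting Z = 1: F(X, Y, 1) = 2*x**3 + 2*x**2 + 3*x*y**2 - 2*x + y**3 - 2*y**2 - 2*y + 1.
Note: deg(f) ≤ deg(F) = 3; strict inequality happens when F is divisible by Z (lost terms).


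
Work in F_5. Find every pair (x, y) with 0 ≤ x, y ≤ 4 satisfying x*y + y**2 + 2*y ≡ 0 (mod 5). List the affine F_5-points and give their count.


Affine F_5-points: {(0, 0), (0, 3), (1, 0), (1, 2), (2, 0), (2, 1), (3, 0), (4, 0), (4, 4)}; count = 9.

For each of the 25 pairs (x, y) ∈ F_5², evaluate f(x, y) mod 5. Record the zeros.
  x = 0: [0↦0, 1↦3, 2↦3, 3↦0, 4↦4]  zeros at y ∈ {0, 3}
  x = 1: [0↦0, 1↦4, 2↦0, 3↦3, 4↦3]  zeros at y ∈ {0, 2}
  x = 2: [0↦0, 1↦0, 2↦2, 3↦1, 4↦2]  zeros at y ∈ {0, 1}
  x = 3: [0↦0, 1↦1, 2↦4, 3↦4, 4↦1]  zeros at y ∈ {0}
  x = 4: [0↦0, 1↦2, 2↦1, 3↦2, 4↦0]  zeros at y ∈ {0, 4}
Collecting zeros: affine points = {(0, 0), (0, 3), (1, 0), (1, 2), (2, 0), (2, 1), (3, 0), (4, 0), (4, 4)}.
Total count |C(F_5)_aff| = 9.


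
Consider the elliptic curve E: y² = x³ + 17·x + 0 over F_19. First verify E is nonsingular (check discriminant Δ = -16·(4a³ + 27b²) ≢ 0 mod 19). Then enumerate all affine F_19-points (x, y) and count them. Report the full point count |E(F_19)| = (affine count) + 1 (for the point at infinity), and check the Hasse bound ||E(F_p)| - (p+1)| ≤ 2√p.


Affine points = {(0, 0), (2, 2), (2, 17), (5, 1), (5, 18), (7, 5), (7, 14), (10, 7), (10, 12), (11, 6), (11, 13), (13, 9), (13, 10), (15, 1), (15, 18), (16, 6), (16, 13), (18, 1), (18, 18)}; affine count = 19; |E(F_19)| = 20.

Discriminant check: Δ ∝ 4a³ + 27b² = 4·17³ + 27·0² = 4·4913 + 27·0 ≡ 6 (mod 19). Nonzero ⇒ E is nonsingular.
For each x ∈ F_19, compute rhs = x³ + 17·x + 0 mod 19, then count y ∈ F_19 with y² ≡ rhs.
  x = 0: rhs = 0, matching y values: 0 (1 points).
  x = 1: rhs = 18, matching y values: none (0 points).
  x = 2: rhs = 4, matching y values: 2, 17 (2 points).
  x = 3: rhs = 2, matching y values: none (0 points).
  x = 4: rhs = 18, matching y values: none (0 points).
  x = 5: rhs = 1, matching y values: 1, 18 (2 points).
  x = 6: rhs = 14, matching y values: none (0 points).
  x = 7: rhs = 6, matching y values: 5, 14 (2 points).
  x = 8: rhs = 2, matching y values: none (0 points).
  x = 9: rhs = 8, matching y values: none (0 points).
  x = 10: rhs = 11, matching y values: 7, 12 (2 points).
  x = 11: rhs = 17, matching y values: 6, 13 (2 points).
  x = 12: rhs = 13, matching y values: none (0 points).
  x = 13: rhs = 5, matching y values: 9, 10 (2 points).
  x = 14: rhs = 18, matching y values: none (0 points).
  x = 15: rhs = 1, matching y values: 1, 18 (2 points).
  x = 16: rhs = 17, matching y values: 6, 13 (2 points).
  x = 17: rhs = 15, matching y values: none (0 points).
  x = 18: rhs = 1, matching y values: 1, 18 (2 points).
Total affine count: 19.
Full point count |E(F_19)| = 19 + 1 = 20.
Hasse bound: |20 − (19+1)| = |0| = 0 ≤ 2√19 ≈ 8.7178 ✓.


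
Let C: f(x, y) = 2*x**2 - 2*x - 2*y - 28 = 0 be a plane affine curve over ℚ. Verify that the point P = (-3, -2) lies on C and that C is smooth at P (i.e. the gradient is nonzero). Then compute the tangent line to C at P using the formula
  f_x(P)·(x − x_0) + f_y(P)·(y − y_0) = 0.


Tangent line at P: -14*x - 2*y - 46 = 0.

Step 1: f(-3, -2) = 0, so P lies on C.
Step 2: partial derivatives
  f_x(x, y) = 4*x - 2, f_y(x, y) = -2.
  f_x(P) = -14, f_y(P) = -2 (gradient nonzero, so P is smooth).
Step 3: tangent line at P: -14·(x − -3) + -2·(y − -2) = 0.
Expanding: -14*x - 2*y - 46 = 0.


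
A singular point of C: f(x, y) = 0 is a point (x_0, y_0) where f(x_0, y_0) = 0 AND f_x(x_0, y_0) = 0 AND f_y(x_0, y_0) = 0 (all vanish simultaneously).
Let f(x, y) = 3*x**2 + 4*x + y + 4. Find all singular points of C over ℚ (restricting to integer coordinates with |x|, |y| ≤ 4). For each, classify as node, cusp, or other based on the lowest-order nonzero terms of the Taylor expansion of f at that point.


No singular points in the scanned grid; C is smooth there.

Compute partial derivatives:
  f_x = 6*x + 4.
  f_y = 1.
f_y = 1 is a nonzero constant, so f_y never vanishes: no point (x, y) can satisfy f = f_x = f_y = 0. In particular no (x, y) ∈ {−4, ..., 4}² is singular; the curve is smooth.


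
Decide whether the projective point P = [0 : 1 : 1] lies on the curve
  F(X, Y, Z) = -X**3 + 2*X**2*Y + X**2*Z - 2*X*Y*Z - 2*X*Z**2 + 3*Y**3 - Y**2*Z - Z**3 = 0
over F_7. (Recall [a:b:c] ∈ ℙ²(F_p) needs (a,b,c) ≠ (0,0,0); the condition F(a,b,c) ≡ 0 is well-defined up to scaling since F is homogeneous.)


F(0,1,1) ≡ 1 (mod 7); P is NOT on the curve.

Evaluate F(0, 1, 1) term-by-term (mod 7).
  -X**3 ↦ -1·0·1·1 = 0
  2*X**2*Y ↦ 2·0·1·1 = 0
  X**2*Z ↦ 1·0·1·1 = 0
  -2*X*Y*Z ↦ -2·0·1·1 = 0
  -2*X*Z**2 ↦ -2·0·1·1 = 0
  3*Y**3 ↦ 3·1·1·1 = 3
  -Y**2*Z ↦ -1·1·1·1 = -1
  -Z**3 ↦ -1·1·1·1 = -1
Sum: F(0, 1, 1) = (0) + (0) + (0) + (0) + (0) + (3) + (-1) + (-1) = 1.
Reducing mod 7: 1 ≡ 1 (mod 7).
Since F(a, b, c) ≡ 1 ≠ 0 (mod 7), P does NOT lie on the curve.


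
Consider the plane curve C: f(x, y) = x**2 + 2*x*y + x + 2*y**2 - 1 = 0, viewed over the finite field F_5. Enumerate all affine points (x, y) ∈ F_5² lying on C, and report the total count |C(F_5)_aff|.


Affine F_5-points: {(1, 1), (1, 3), (2, 0), (2, 3)}; count = 4.

For each of the 25 pairs (x, y) ∈ F_5², evaluate f(x, y) mod 5. Record the zeros.
  x = 0: [0↦4, 1↦1, 2↦2, 3↦2, 4↦1]  zeros at y ∈ ∅
  x = 1: [0↦1, 1↦0, 2↦3, 3↦0, 4↦1]  zeros at y ∈ {1, 3}
  x = 2: [0↦0, 1↦1, 2↦1, 3↦0, 4↦3]  zeros at y ∈ {0, 3}
  x = 3: [0↦1, 1↦4, 2↦1, 3↦2, 4↦2]  zeros at y ∈ ∅
  x = 4: [0↦4, 1↦4, 2↦3, 3↦1, 4↦3]  zeros at y ∈ ∅
Collecting zeros: affine points = {(1, 1), (1, 3), (2, 0), (2, 3)}.
Total count |C(F_5)_aff| = 4.


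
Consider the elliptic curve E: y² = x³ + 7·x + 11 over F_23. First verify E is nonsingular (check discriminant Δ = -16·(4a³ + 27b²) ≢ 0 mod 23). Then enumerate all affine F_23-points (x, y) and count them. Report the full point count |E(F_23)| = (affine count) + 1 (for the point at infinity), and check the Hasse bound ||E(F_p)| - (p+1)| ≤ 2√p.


Affine points = {(3, 6), (3, 17), (6, 4), (6, 19), (7, 9), (7, 14), (8, 2), (8, 21), (10, 0), (11, 4), (11, 19), (12, 11), (12, 12), (14, 1), (14, 22), (15, 8), (15, 15), (17, 11), (17, 12), (18, 9), (18, 14), (20, 3), (20, 20), (21, 9), (21, 14), (22, 7), (22, 16)}; affine count = 27; |E(F_23)| = 28.

Discriminant check: Δ ∝ 4a³ + 27b² = 4·7³ + 27·11² = 4·343 + 27·121 ≡ 16 (mod 23). Nonzero ⇒ E is nonsingular.
For each x ∈ F_23, compute rhs = x³ + 7·x + 11 mod 23, then count y ∈ F_23 with y² ≡ rhs.
  x = 0: rhs = 11, matching y values: none (0 points).
  x = 1: rhs = 19, matching y values: none (0 points).
  x = 2: rhs = 10, matching y values: none (0 points).
  x = 3: rhs = 13, matching y values: 6, 17 (2 points).
  x = 4: rhs = 11, matching y values: none (0 points).
  x = 5: rhs = 10, matching y values: none (0 points).
  x = 6: rhs = 16, matching y values: 4, 19 (2 points).
  x = 7: rhs = 12, matching y values: 9, 14 (2 points).
  x = 8: rhs = 4, matching y values: 2, 21 (2 points).
  x = 9: rhs = 21, matching y values: none (0 points).
  x = 10: rhs = 0, matching y values: 0 (1 points).
  x = 11: rhs = 16, matching y values: 4, 19 (2 points).
  x = 12: rhs = 6, matching y values: 11, 12 (2 points).
  x = 13: rhs = 22, matching y values: none (0 points).
  x = 14: rhs = 1, matching y values: 1, 22 (2 points).
  x = 15: rhs = 18, matching y values: 8, 15 (2 points).
  x = 16: rhs = 10, matching y values: none (0 points).
  x = 17: rhs = 6, matching y values: 11, 12 (2 points).
  x = 18: rhs = 12, matching y values: 9, 14 (2 points).
  x = 19: rhs = 11, matching y values: none (0 points).
  x = 20: rhs = 9, matching y values: 3, 20 (2 points).
  x = 21: rhs = 12, matching y values: 9, 14 (2 points).
  x = 22: rhs = 3, matching y values: 7, 16 (2 points).
Total affine count: 27.
Full point count |E(F_23)| = 27 + 1 = 28.
Hasse bound: |28 − (23+1)| = |4| = 4 ≤ 2√23 ≈ 9.5917 ✓.


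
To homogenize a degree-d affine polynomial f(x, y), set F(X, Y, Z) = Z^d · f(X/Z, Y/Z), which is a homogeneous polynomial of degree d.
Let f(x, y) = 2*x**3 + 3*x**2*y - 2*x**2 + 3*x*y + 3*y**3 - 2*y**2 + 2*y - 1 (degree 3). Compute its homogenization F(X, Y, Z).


F(X, Y, Z) = 2*X**3 + 3*X**2*Y - 2*X**2*Z + 3*X*Y*Z + 3*Y**3 - 2*Y**2*Z + 2*Y*Z**2 - Z**3

deg(f) = 3.
Substitute x = X/Z, y = Y/Z into f, then multiply by Z^3.
  monomial 2·x^3·y^0 ↦ 2·X^3·Y^0·Z^0.
  monomial 3·x^2·y^1 ↦ 3·X^2·Y^1·Z^0.
  monomial -2·x^2·y^0 ↦ -2·X^2·Y^0·Z^1.
  monomial 3·x^1·y^1 ↦ 3·X^1·Y^1·Z^1.
  monomial 3·x^0·y^3 ↦ 3·X^0·Y^3·Z^0.
  monomial -2·x^0·y^2 ↦ -2·X^0·Y^2·Z^1.
  monomial 2·x^0·y^1 ↦ 2·X^0·Y^1·Z^2.
  monomial -1·x^0·y^0 ↦ -1·X^0·Y^0·Z^3.
Collecting: F(X, Y, Z) = 2*X**3 + 3*X**2*Y - 2*X**2*Z + 3*X*Y*Z + 3*Y**3 - 2*Y**2*Z + 2*Y*Z**2 - Z**3.


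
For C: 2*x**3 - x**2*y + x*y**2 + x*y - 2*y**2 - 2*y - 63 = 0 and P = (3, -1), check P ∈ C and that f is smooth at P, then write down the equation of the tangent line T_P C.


Tangent line at P: 60*x - 10*y - 190 = 0.

Step 1: f(3, -1) = 0, so P lies on C.
Step 2: partial derivatives
  f_x(x, y) = 6*x**2 - 2*x*y + y**2 + y, f_y(x, y) = -x**2 + 2*x*y + x - 4*y - 2.
  f_x(P) = 60, f_y(P) = -10 (gradient nonzero, so P is smooth).
Step 3: tangent line at P: 60·(x − 3) + -10·(y − -1) = 0.
Expanding: 60*x - 10*y - 190 = 0.


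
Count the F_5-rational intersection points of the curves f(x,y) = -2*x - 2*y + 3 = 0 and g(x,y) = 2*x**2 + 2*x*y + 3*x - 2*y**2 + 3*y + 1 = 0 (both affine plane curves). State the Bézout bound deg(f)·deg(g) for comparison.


Common zeros: {(3, 1), (4, 0)}; count = 2; Bézout bound = 2.

deg(f) = 1, deg(g) = 2, so Bézout bound = 2.
Scan x ∈ F_5. For each x, list the y ∈ F_5 with f(x, y) ≡ 0 and those with g(x, y) ≡ 0 (mod 5); the common zeros in that column are the intersection.
  x = 0: f ≡ 0 at y ∈ {4}; g ≡ 0 at y ∈ ∅; common: ∅.
  x = 1: f ≡ 0 at y ∈ {3}; g ≡ 0 at y ∈ ∅; common: ∅.
  x = 2: f ≡ 0 at y ∈ {2}; g ≡ 0 at y ∈ {0, 1}; common: ∅.
  x = 3: f ≡ 0 at y ∈ {1}; g ≡ 0 at y ∈ {1}; common: {1}.
  x = 4: f ≡ 0 at y ∈ {0}; g ≡ 0 at y ∈ {0, 3}; common: {0}.
Collecting: common zeros = {(3, 1), (4, 0)}, so the count is 2.
Comparison with the Bézout bound: 2 ≤ 2 = deg(f)·deg(g), as expected for curves with no common component (the bound is attained).


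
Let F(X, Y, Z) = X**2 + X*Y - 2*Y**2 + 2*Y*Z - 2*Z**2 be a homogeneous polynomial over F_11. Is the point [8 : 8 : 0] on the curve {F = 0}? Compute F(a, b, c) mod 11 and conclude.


F(8,8,0) ≡ 0 (mod 11); P is on the curve.

Evaluate F(8, 8, 0) term-by-term (mod 11).
  X**2 ↦ 1·64·1·1 = 64
  X*Y ↦ 1·8·8·1 = 64
  -2*Y**2 ↦ -2·1·64·1 = -128
  2*Y*Z ↦ 2·1·8·0 = 0
  -2*Z**2 ↦ -2·1·1·0 = 0
Sum: F(8, 8, 0) = (64) + (64) + (-128) + (0) + (0) = 0.
Reducing mod 11: 0 ≡ 0 (mod 11).
Since F(a, b, c) ≡ 0 (mod 11), P lies on the curve.


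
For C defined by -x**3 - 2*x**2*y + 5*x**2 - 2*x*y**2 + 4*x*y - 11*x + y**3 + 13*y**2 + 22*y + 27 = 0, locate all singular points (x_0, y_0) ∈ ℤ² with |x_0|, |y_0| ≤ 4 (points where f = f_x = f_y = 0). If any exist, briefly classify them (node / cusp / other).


Singular points: {(3, -2)}; classification: cusp.

Compute partial derivatives:
  f_x = -3*x**2 - 4*x*y + 10*x - 2*y**2 + 4*y - 11.
  f_y = -2*x**2 - 4*x*y + 4*x + 3*y**2 + 26*y + 22.
Scan x_0 ∈ {−4, ..., 4}. For each x_0, f_y(x_0, y) is a polynomial in y; find its integer roots y ∈ {−4, ..., 4}, then test f_x and f at those candidates.
  x = -4: f_y(-4, y) = 3*y**2 + 42*y - 26; no integer root y with |y| ≤ 4.
  x = -3: f_y(-3, y) = 3*y**2 + 38*y - 8; no integer root y with |y| ≤ 4.
  x = -2: f_y(-2, y) = 3*y**2 + 34*y + 6; no integer root y with |y| ≤ 4.
  x = -1: f_y(-1, y) = 3*y**2 + 30*y + 16; no integer root y with |y| ≤ 4.
  x = 0: f_y(0, y) = 3*y**2 + 26*y + 22; no integer root y with |y| ≤ 4.
  x = 1: f_y(1, y) = 3*y**2 + 22*y + 24; no integer root y with |y| ≤ 4.
  x = 2: f_y(2, y) = 3*y**2 + 18*y + 22; no integer root y with |y| ≤ 4.
  x = 3: f_y(3, y) = 3*y**2 + 14*y + 16; vanishes at y ∈ {-2}. (3, -2): f_x = 0, f = 0 — SINGULAR.
  x = 4: f_y(4, y) = 3*y**2 + 10*y + 6; no integer root y with |y| ≤ 4.
Only singular point on the grid: (3, -2).
Classify: substitute x = 3 + u, y = -2 + v and expand: f = -u**3 - 2*u**2*v - 2*u*v**2 + v**3 + v**2.
No constant or linear terms (consistent with a singular point). Quadratic part: v**2. Cubic part: -u**3 - 2*u**2*v - 2*u*v**2 + v**3.
The quadratic part v**2 is a perfect square, so there is a single (double) tangent line v = 0, i.e. y = -2. Restricting the cubic part to that line (v = 0) leaves -u**3 ≠ 0, so f is not divisible by v and the branch is v² ≈ u**3 to lowest order — this is a cusp.
Classification: cusp.


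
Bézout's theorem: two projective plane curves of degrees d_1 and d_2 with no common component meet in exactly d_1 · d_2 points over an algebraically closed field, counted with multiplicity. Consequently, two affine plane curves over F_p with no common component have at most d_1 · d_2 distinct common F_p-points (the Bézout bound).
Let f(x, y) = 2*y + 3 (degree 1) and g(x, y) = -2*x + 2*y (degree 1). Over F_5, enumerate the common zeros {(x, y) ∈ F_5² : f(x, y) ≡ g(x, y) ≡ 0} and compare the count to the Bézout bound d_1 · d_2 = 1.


Common zeros: {(1, 1)}; count = 1; Bézout bound = 1.

deg(f) = 1, deg(g) = 1, so Bézout bound = 1.
Scan x ∈ F_5. For each x, list the y ∈ F_5 with f(x, y) ≡ 0 and those with g(x, y) ≡ 0 (mod 5); the common zeros in that column are the intersection.
  x = 0: f ≡ 0 at y ∈ {1}; g ≡ 0 at y ∈ {0}; common: ∅.
  x = 1: f ≡ 0 at y ∈ {1}; g ≡ 0 at y ∈ {1}; common: {1}.
  x = 2: f ≡ 0 at y ∈ {1}; g ≡ 0 at y ∈ {2}; common: ∅.
  x = 3: f ≡ 0 at y ∈ {1}; g ≡ 0 at y ∈ {3}; common: ∅.
  x = 4: f ≡ 0 at y ∈ {1}; g ≡ 0 at y ∈ {4}; common: ∅.
Collecting: common zeros = {(1, 1)}, so the count is 1.
Comparison with the Bézout bound: 1 ≤ 1 = deg(f)·deg(g), as expected for curves with no common component (the bound is attained).


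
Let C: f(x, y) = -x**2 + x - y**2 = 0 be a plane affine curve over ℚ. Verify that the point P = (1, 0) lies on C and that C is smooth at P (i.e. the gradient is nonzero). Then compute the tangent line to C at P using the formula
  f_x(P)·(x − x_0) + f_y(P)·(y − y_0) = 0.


Tangent line at P: 1 - x = 0.

Step 1: f(1, 0) = 0, so P lies on C.
Step 2: partial derivatives
  f_x(x, y) = 1 - 2*x, f_y(x, y) = -2*y.
  f_x(P) = -1, f_y(P) = 0 (gradient nonzero, so P is smooth).
Step 3: tangent line at P: -1·(x − 1) + 0·(y − 0) = 0.
Expanding: 1 - x = 0.


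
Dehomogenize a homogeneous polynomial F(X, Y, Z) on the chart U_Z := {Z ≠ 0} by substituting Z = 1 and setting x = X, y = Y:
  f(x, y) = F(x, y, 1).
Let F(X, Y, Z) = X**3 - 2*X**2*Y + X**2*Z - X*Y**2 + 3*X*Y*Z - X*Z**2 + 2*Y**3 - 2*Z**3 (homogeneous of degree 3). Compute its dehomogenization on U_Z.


f(x, y) = x**3 - 2*x**2*y + x**2 - x*y**2 + 3*x*y - x + 2*y**3 - 2

On U_Z we set Z = 1. Each monomial c·X^i·Y^j·Z^k in F becomes c·x^i·y^j·1^k = c·x^i·y^j.
Substituting Z = 1: F(X, Y, 1) = x**3 - 2*x**2*y + x**2 - x*y**2 + 3*x*y - x + 2*y**3 - 2.
Note: deg(f) ≤ deg(F) = 3; strict inequality happens when F is divisible by Z (lost terms).


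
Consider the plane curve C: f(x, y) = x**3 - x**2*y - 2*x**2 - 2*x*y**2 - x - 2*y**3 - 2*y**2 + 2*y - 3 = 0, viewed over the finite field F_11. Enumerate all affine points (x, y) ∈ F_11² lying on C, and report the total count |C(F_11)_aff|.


Affine F_11-points: {(0, 6), (1, 7), (3, 6), (4, 4), (5, 6), (6, 8), (7, 8), (8, 8), (9, 4), (9, 9), (9, 10)}; count = 11.

For each of the 121 pairs (x, y) ∈ F_11², evaluate f(x, y) mod 11. Record the zeros.
  x = 0: [0↦8, 1↦6, 2↦10, 3↦8, 4↦10, 5↦4, 6↦0, 7↦8, 8↦5, 9↦1, 10↦6]  zeros at y ∈ {6}
  x = 1: [0↦6, 1↦1, 2↦9, 3↦7, 4↦5, 5↦2, 6↦8, 7↦0, 8↦10, 9↦4, 10↦3]  zeros at y ∈ {7}
  x = 2: [0↦6, 1↦7, 2↦6, 3↦2, 4↦5, 5↦3, 6↦6, 7↦2, 8↦1, 9↦2, 10↦4]  zeros at y ∈ ∅
  x = 3: [0↦3, 1↦8, 2↦7, 3↦10, 4↦5, 5↦2, 6↦0, 7↦9, 8↦6, 9↦1, 10↦4]  zeros at y ∈ {6}
  x = 4: [0↦3, 1↦10, 2↦7, 3↦4, 4↦0, 5↦5, 6↦7, 7↦5, 8↦9, 9↦7, 10↦9]  zeros at y ∈ {4}
  x = 5: [0↦1, 1↦8, 2↦1, 3↦1, 4↦7, 5↦7, 6↦0, 7↦7, 8↦5, 9↦4, 10↦3]  zeros at y ∈ {6}
  x = 6: [0↦3, 1↦8, 2↦6, 3↦7, 4↦10, 5↦3, 6↦7, 7↦10, 8↦0, 9↦9, 10↦3]  zeros at y ∈ {8}
  x = 7: [0↦4, 1↦5, 2↦6, 3↦6, 4↦4, 5↦10, 6↦1, 7↦9, 8↦0, 9↦6, 10↦4]  zeros at y ∈ {8}
  x = 8: [0↦10, 1↦5, 2↦7, 3↦4, 4↦6, 5↦1, 6↦10, 7↦10, 8↦0, 9↦1, 10↦1]  zeros at y ∈ {8}
  x = 9: [0↦5, 1↦3, 2↦4, 3↦7, 4↦0, 5↦4, 6↦7, 7↦8, 8↦6, 9↦0, 10↦0]  zeros at y ∈ {4, 9, 10}
  x = 10: [0↦6, 1↦5, 2↦3, 3↦10, 4↦3, 5↦3, 6↦9, 7↦9, 8↦2, 9↦9, 10↦7]  zeros at y ∈ ∅
Collecting zeros: affine points = {(0, 6), (1, 7), (3, 6), (4, 4), (5, 6), (6, 8), (7, 8), (8, 8), (9, 4), (9, 9), (9, 10)}.
Total count |C(F_11)_aff| = 11.


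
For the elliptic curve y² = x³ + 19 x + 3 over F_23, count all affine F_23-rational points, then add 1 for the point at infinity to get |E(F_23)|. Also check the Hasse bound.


Affine points = {(0, 7), (0, 16), (1, 0), (2, 7), (2, 16), (3, 8), (3, 15), (5, 4), (5, 19), (8, 0), (9, 11), (9, 12), (11, 5), (11, 18), (12, 2), (12, 21), (13, 3), (13, 20), (14, 0), (15, 11), (15, 12), (17, 8), (17, 15), (18, 6), (18, 17), (19, 1), (19, 22), (21, 7), (21, 16), (22, 11), (22, 12)}; affine count = 31; |E(F_23)| = 32.

Discriminant check: Δ ∝ 4a³ + 27b² = 4·19³ + 27·3² = 4·6859 + 27·9 ≡ 10 (mod 23). Nonzero ⇒ E is nonsingular.
For each x ∈ F_23, compute rhs = x³ + 19·x + 3 mod 23, then count y ∈ F_23 with y² ≡ rhs.
  x = 0: rhs = 3, matching y values: 7, 16 (2 points).
  x = 1: rhs = 0, matching y values: 0 (1 points).
  x = 2: rhs = 3, matching y values: 7, 16 (2 points).
  x = 3: rhs = 18, matching y values: 8, 15 (2 points).
  x = 4: rhs = 5, matching y values: none (0 points).
  x = 5: rhs = 16, matching y values: 4, 19 (2 points).
  x = 6: rhs = 11, matching y values: none (0 points).
  x = 7: rhs = 19, matching y values: none (0 points).
  x = 8: rhs = 0, matching y values: 0 (1 points).
  x = 9: rhs = 6, matching y values: 11, 12 (2 points).
  x = 10: rhs = 20, matching y values: none (0 points).
  x = 11: rhs = 2, matching y values: 5, 18 (2 points).
  x = 12: rhs = 4, matching y values: 2, 21 (2 points).
  x = 13: rhs = 9, matching y values: 3, 20 (2 points).
  x = 14: rhs = 0, matching y values: 0 (1 points).
  x = 15: rhs = 6, matching y values: 11, 12 (2 points).
  x = 16: rhs = 10, matching y values: none (0 points).
  x = 17: rhs = 18, matching y values: 8, 15 (2 points).
  x = 18: rhs = 13, matching y values: 6, 17 (2 points).
  x = 19: rhs = 1, matching y values: 1, 22 (2 points).
  x = 20: rhs = 11, matching y values: none (0 points).
  x = 21: rhs = 3, matching y values: 7, 16 (2 points).
  x = 22: rhs = 6, matching y values: 11, 12 (2 points).
Total affine count: 31.
Full point count |E(F_23)| = 31 + 1 = 32.
Hasse bound: |32 − (23+1)| = |8| = 8 ≤ 2√23 ≈ 9.5917 ✓.


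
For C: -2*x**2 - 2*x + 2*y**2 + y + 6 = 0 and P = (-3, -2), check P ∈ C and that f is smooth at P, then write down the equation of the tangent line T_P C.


Tangent line at P: 10*x - 7*y + 16 = 0.

Step 1: f(-3, -2) = 0, so P lies on C.
Step 2: partial derivatives
  f_x(x, y) = -4*x - 2, f_y(x, y) = 4*y + 1.
  f_x(P) = 10, f_y(P) = -7 (gradient nonzero, so P is smooth).
Step 3: tangent line at P: 10·(x − -3) + -7·(y − -2) = 0.
Expanding: 10*x - 7*y + 16 = 0.


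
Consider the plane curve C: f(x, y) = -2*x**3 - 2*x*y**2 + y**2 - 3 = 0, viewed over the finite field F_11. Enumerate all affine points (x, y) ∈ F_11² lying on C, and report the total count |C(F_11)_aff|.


Affine F_11-points: {(0, 5), (0, 6), (2, 1), (2, 10), (3, 2), (3, 9), (5, 0), (9, 2), (9, 9), (10, 2), (10, 9)}; count = 11.

For each of the 121 pairs (x, y) ∈ F_11², evaluate f(x, y) mod 11. Record the zeros.
  x = 0: [0↦8, 1↦9, 2↦1, 3↦6, 4↦2, 5↦0, 6↦0, 7↦2, 8↦6, 9↦1, 10↦9]  zeros at y ∈ {5, 6}
  x = 1: [0↦6, 1↦5, 2↦2, 3↦8, 4↦1, 5↦3, 6↦3, 7↦1, 8↦8, 9↦2, 10↦5]  zeros at y ∈ ∅
  x = 2: [0↦3, 1↦0, 2↦2, 3↦9, 4↦10, 5↦5, 6↦5, 7↦10, 8↦9, 9↦2, 10↦0]  zeros at y ∈ {1, 10}
  x = 3: [0↦9, 1↦4, 2↦0, 3↦8, 4↦6, 5↦5, 6↦5, 7↦6, 8↦8, 9↦0, 10↦4]  zeros at y ∈ {2, 9}
  x = 4: [0↦1, 1↦5, 2↦6, 3↦4, 4↦10, 5↦2, 6↦2, 7↦10, 8↦4, 9↦6, 10↦5]  zeros at y ∈ ∅
  x = 5: [0↦0, 1↦2, 2↦8, 3↦7, 4↦10, 5↦6, 6↦6, 7↦10, 8↦7, 9↦8, 10↦2]  zeros at y ∈ {0}
  x = 6: [0↦5, 1↦5, 2↦5, 3↦5, 4↦5, 5↦5, 6↦5, 7↦5, 8↦5, 9↦5, 10↦5]  zeros at y ∈ ∅
  x = 7: [0↦4, 1↦2, 2↦7, 3↦8, 4↦5, 5↦9, 6↦9, 7↦5, 8↦8, 9↦7, 10↦2]  zeros at y ∈ ∅
  x = 8: [0↦7, 1↦3, 2↦2, 3↦4, 4↦9, 5↦6, 6↦6, 7↦9, 8↦4, 9↦2, 10↦3]  zeros at y ∈ ∅
  x = 9: [0↦2, 1↦7, 2↦0, 3↦3, 4↦5, 5↦6, 6↦6, 7↦5, 8↦3, 9↦0, 10↦7]  zeros at y ∈ {2, 9}
  x = 10: [0↦10, 1↦2, 2↦0, 3↦4, 4↦3, 5↦8, 6↦8, 7↦3, 8↦4, 9↦0, 10↦2]  zeros at y ∈ {2, 9}
Collecting zeros: affine points = {(0, 5), (0, 6), (2, 1), (2, 10), (3, 2), (3, 9), (5, 0), (9, 2), (9, 9), (10, 2), (10, 9)}.
Total count |C(F_11)_aff| = 11.


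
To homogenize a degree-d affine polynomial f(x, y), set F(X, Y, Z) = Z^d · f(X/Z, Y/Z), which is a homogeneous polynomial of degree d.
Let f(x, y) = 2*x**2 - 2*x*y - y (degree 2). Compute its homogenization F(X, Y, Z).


F(X, Y, Z) = 2*X**2 - 2*X*Y - Y*Z

deg(f) = 2.
Substitute x = X/Z, y = Y/Z into f, then multiply by Z^2.
  monomial 2·x^2·y^0 ↦ 2·X^2·Y^0·Z^0.
  monomial -2·x^1·y^1 ↦ -2·X^1·Y^1·Z^0.
  monomial -1·x^0·y^1 ↦ -1·X^0·Y^1·Z^1.
Collecting: F(X, Y, Z) = 2*X**2 - 2*X*Y - Y*Z.


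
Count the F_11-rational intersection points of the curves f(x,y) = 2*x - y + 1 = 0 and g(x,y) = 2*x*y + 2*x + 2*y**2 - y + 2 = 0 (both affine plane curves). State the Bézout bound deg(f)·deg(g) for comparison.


Common zeros: {(6, 2)}; count = 1; Bézout bound = 2.

deg(f) = 1, deg(g) = 2, so Bézout bound = 2.
Scan x ∈ F_11. For each x, list the y ∈ F_11 with f(x, y) ≡ 0 and those with g(x, y) ≡ 0 (mod 11); the common zeros in that column are the intersection.
  x = 0: f ≡ 0 at y ∈ {1}; g ≡ 0 at y ∈ ∅; common: ∅.
  x = 1: f ≡ 0 at y ∈ {3}; g ≡ 0 at y ∈ ∅; common: ∅.
  x = 2: f ≡ 0 at y ∈ {5}; g ≡ 0 at y ∈ {1, 3}; common: ∅.
  x = 3: f ≡ 0 at y ∈ {7}; g ≡ 0 at y ∈ {6, 8}; common: ∅.
  x = 4: f ≡ 0 at y ∈ {9}; g ≡ 0 at y ∈ ∅; common: ∅.
  x = 5: f ≡ 0 at y ∈ {0}; g ≡ 0 at y ∈ ∅; common: ∅.
  x = 6: f ≡ 0 at y ∈ {2}; g ≡ 0 at y ∈ {2, 9}; common: {2}.
  x = 7: f ≡ 0 at y ∈ {4}; g ≡ 0 at y ∈ ∅; common: ∅.
  x = 8: f ≡ 0 at y ∈ {6}; g ≡ 0 at y ∈ {4, 5}; common: ∅.
  x = 9: f ≡ 0 at y ∈ {8}; g ≡ 0 at y ∈ ∅; common: ∅.
  x = 10: f ≡ 0 at y ∈ {10}; g ≡ 0 at y ∈ {0, 7}; common: ∅.
Collecting: common zeros = {(6, 2)}, so the count is 1.
Comparison with the Bézout bound: 1 ≤ 2 = deg(f)·deg(g), as expected for curves with no common component (the affine F_11-count falls short of the bound because intersections may lie at infinity, over extension fields, or carry multiplicity).


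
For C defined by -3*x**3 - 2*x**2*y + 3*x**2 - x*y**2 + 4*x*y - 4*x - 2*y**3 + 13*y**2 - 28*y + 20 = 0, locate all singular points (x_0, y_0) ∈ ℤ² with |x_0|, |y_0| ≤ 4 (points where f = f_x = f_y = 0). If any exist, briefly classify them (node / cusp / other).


Singular points: {(0, 2)}; classification: node.

Compute partial derivatives:
  f_x = -9*x**2 - 4*x*y + 6*x - y**2 + 4*y - 4.
  f_y = -2*x**2 - 2*x*y + 4*x - 6*y**2 + 26*y - 28.
Scan x_0 ∈ {−4, ..., 4}. For each x_0, f_y(x_0, y) is a polynomial in y; find its integer roots y ∈ {−4, ..., 4}, then test f_x and f at those candidates.
  x = -4: f_y(-4, y) = -6*y**2 + 34*y - 76; no integer root y with |y| ≤ 4.
  x = -3: f_y(-3, y) = -6*y**2 + 32*y - 58; no integer root y with |y| ≤ 4.
  x = -2: f_y(-2, y) = -6*y**2 + 30*y - 44; no integer root y with |y| ≤ 4.
  x = -1: f_y(-1, y) = -6*y**2 + 28*y - 34; no integer root y with |y| ≤ 4.
  x = 0: f_y(0, y) = -6*y**2 + 26*y - 28; vanishes at y ∈ {2}. (0, 2): f_x = 0, f = 0 — SINGULAR.
  x = 1: f_y(1, y) = -6*y**2 + 24*y - 26; no integer root y with |y| ≤ 4.
  x = 2: f_y(2, y) = -6*y**2 + 22*y - 28; no integer root y with |y| ≤ 4.
  x = 3: f_y(3, y) = -6*y**2 + 20*y - 34; no integer root y with |y| ≤ 4.
  x = 4: f_y(4, y) = -6*y**2 + 18*y - 44; no integer root y with |y| ≤ 4.
Only singular point on the grid: (0, 2).
Classify: substitute x = 0 + u, y = 2 + v and expand: f = -3*u**3 - 2*u**2*v - u**2 - u*v**2 - 2*v**3 + v**2.
No constant or linear terms (consistent with a singular point). Quadratic part: -u**2 + v**2. Cubic part: -3*u**3 - 2*u**2*v - u*v**2 - 2*v**3.
The quadratic part v**2 - u**2 = (v − u)(v + u) splits into two distinct linear factors, so there are two distinct tangent lines y − 2 = ±(x − 0) — this is a node (ordinary double point).
Classification: node.


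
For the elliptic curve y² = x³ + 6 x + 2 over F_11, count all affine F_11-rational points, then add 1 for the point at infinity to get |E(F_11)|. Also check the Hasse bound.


Affine points = {(1, 3), (1, 8), (2, 0), (3, 5), (3, 6), (5, 5), (5, 6), (6, 1), (6, 10), (8, 1), (8, 10), (9, 2), (9, 9)}; affine count = 13; |E(F_11)| = 14.

Discriminant check: Δ ∝ 4a³ + 27b² = 4·6³ + 27·2² = 4·216 + 27·4 ≡ 4 (mod 11). Nonzero ⇒ E is nonsingular.
For each x ∈ F_11, compute rhs = x³ + 6·x + 2 mod 11, then count y ∈ F_11 with y² ≡ rhs.
  x = 0: rhs = 2, matching y values: none (0 points).
  x = 1: rhs = 9, matching y values: 3, 8 (2 points).
  x = 2: rhs = 0, matching y values: 0 (1 points).
  x = 3: rhs = 3, matching y values: 5, 6 (2 points).
  x = 4: rhs = 2, matching y values: none (0 points).
  x = 5: rhs = 3, matching y values: 5, 6 (2 points).
  x = 6: rhs = 1, matching y values: 1, 10 (2 points).
  x = 7: rhs = 2, matching y values: none (0 points).
  x = 8: rhs = 1, matching y values: 1, 10 (2 points).
  x = 9: rhs = 4, matching y values: 2, 9 (2 points).
  x = 10: rhs = 6, matching y values: none (0 points).
Total affine count: 13.
Full point count |E(F_11)| = 13 + 1 = 14.
Hasse bound: |14 − (11+1)| = |2| = 2 ≤ 2√11 ≈ 6.6332 ✓.


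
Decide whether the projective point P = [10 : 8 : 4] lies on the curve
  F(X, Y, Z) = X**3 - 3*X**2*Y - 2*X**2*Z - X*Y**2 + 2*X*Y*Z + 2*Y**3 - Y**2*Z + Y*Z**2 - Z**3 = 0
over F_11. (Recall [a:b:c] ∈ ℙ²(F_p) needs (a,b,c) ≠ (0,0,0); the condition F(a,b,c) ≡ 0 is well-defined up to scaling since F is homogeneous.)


F(10,8,4) ≡ 7 (mod 11); P is NOT on the curve.

Evaluate F(10, 8, 4) term-by-term (mod 11).
  X**3 ↦ 1·1000·1·1 = 1000
  -3*X**2*Y ↦ -3·100·8·1 = -2400
  -2*X**2*Z ↦ -2·100·1·4 = -800
  -X*Y**2 ↦ -1·10·64·1 = -640
  2*X*Y*Z ↦ 2·10·8·4 = 640
  2*Y**3 ↦ 2·1·512·1 = 1024
  -Y**2*Z ↦ -1·1·64·4 = -256
  Y*Z**2 ↦ 1·1·8·16 = 128
  -Z**3 ↦ -1·1·1·64 = -64
Sum: F(10, 8, 4) = (1000) + (-2400) + (-800) + (-640) + (640) + (1024) + (-256) + (128) + (-64) = -1368.
Reducing mod 11: -1368 ≡ 7 (mod 11).
Since F(a, b, c) ≡ 7 ≠ 0 (mod 11), P does NOT lie on the curve.


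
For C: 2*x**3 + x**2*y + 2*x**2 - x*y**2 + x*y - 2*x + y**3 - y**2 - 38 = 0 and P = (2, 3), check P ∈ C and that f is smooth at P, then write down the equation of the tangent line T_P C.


Tangent line at P: 36*x + 15*y - 117 = 0.

Step 1: f(2, 3) = 0, so P lies on C.
Step 2: partial derivatives
  f_x(x, y) = 6*x**2 + 2*x*y + 4*x - y**2 + y - 2, f_y(x, y) = x**2 - 2*x*y + x + 3*y**2 - 2*y.
  f_x(P) = 36, f_y(P) = 15 (gradient nonzero, so P is smooth).
Step 3: tangent line at P: 36·(x − 2) + 15·(y − 3) = 0.
Expanding: 36*x + 15*y - 117 = 0.


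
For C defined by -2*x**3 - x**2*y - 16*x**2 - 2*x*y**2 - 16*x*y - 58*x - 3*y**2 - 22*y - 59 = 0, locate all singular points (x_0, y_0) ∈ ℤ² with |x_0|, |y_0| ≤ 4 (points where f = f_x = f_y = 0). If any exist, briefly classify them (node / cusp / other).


Singular points: {(-2, -3)}; classification: node.

Compute partial derivatives:
  f_x = -6*x**2 - 2*x*y - 32*x - 2*y**2 - 16*y - 58.
  f_y = -x**2 - 4*x*y - 16*x - 6*y - 22.
Scan x_0 ∈ {−4, ..., 4}. For each x_0, f_y(x_0, y) is a polynomial in y; find its integer roots y ∈ {−4, ..., 4}, then test f_x and f at those candidates.
  x = -4: f_y(-4, y) = 10*y + 26; no integer root y with |y| ≤ 4.
  x = -3: f_y(-3, y) = 6*y + 17; no integer root y with |y| ≤ 4.
  x = -2: f_y(-2, y) = 2*y + 6; vanishes at y ∈ {-3}. (-2, -3): f_x = 0, f = 0 — SINGULAR.
  x = -1: f_y(-1, y) = -2*y - 7; no integer root y with |y| ≤ 4.
  x = 0: f_y(0, y) = -6*y - 22; no integer root y with |y| ≤ 4.
  x = 1: f_y(1, y) = -10*y - 39; no integer root y with |y| ≤ 4.
  x = 2: f_y(2, y) = -14*y - 58; no integer root y with |y| ≤ 4.
  x = 3: f_y(3, y) = -18*y - 79; no integer root y with |y| ≤ 4.
  x = 4: f_y(4, y) = -22*y - 102; no integer root y with |y| ≤ 4.
Only singular point on the grid: (-2, -3).
Classify: substitute x = -2 + u, y = -3 + v and expand: f = -2*u**3 - u**2*v - u**2 - 2*u*v**2 + v**2.
No constant or linear terms (consistent with a singular point). Quadratic part: -u**2 + v**2. Cubic part: -2*u**3 - u**2*v - 2*u*v**2.
The quadratic part v**2 - u**2 = (v − u)(v + u) splits into two distinct linear factors, so there are two distinct tangent lines y − -3 = ±(x − -2) — this is a node (ordinary double point).
Classification: node.


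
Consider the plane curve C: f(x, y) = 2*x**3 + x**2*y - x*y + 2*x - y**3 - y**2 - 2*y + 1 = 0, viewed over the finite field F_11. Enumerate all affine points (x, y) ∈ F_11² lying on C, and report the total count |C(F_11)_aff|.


Affine F_11-points: {(1, 2), (2, 6), (4, 6), (4, 9), (5, 4), (7, 4), (8, 4)}; count = 7.

For each of the 121 pairs (x, y) ∈ F_11², evaluate f(x, y) mod 11. Record the zeros.
  x = 0: [0↦1, 1↦8, 2↦7, 3↦3, 4↦1, 5↦6, 6↦1, 7↦2, 8↦3, 9↦9, 10↦3]  zeros at y ∈ ∅
  x = 1: [0↦5, 1↦1, 2↦0, 3↦7, 4↦5, 5↦10, 6↦5, 7↦6, 8↦7, 9↦2, 10↦7]  zeros at y ∈ {2}
  x = 2: [0↦10, 1↦8, 2↦9, 3↦7, 4↦7, 5↦3, 6↦0, 7↦3, 8↦6, 9↦3, 10↦10]  zeros at y ∈ {6}
  x = 3: [0↦6, 1↦8, 2↦2, 3↦4, 4↦8, 5↦8, 6↦9, 7↦5, 8↦1, 9↦2, 10↦2]  zeros at y ∈ ∅
  x = 4: [0↦5, 1↦2, 2↦2, 3↦10, 4↦9, 5↦4, 6↦0, 7↦2, 8↦4, 9↦0, 10↦6]  zeros at y ∈ {6, 9}
  x = 5: [0↦8, 1↦2, 2↦10, 3↦4, 4↦0, 5↦3, 6↦7, 7↦6, 8↦5, 9↦9, 10↦1]  zeros at y ∈ {4}
  x = 6: [0↦5, 1↦9, 2↦5, 3↦9, 4↦4, 5↦6, 6↦9, 7↦7, 8↦5, 9↦8, 10↦10]  zeros at y ∈ ∅
  x = 7: [0↦8, 1↦2, 2↦10, 3↦4, 4↦0, 5↦3, 6↦7, 7↦6, 8↦5, 9↦9, 10↦1]  zeros at y ∈ {4}
  x = 8: [0↦7, 1↦4, 2↦4, 3↦1, 4↦0, 5↦6, 6↦2, 7↦4, 8↦6, 9↦2, 10↦8]  zeros at y ∈ {4}
  x = 9: [0↦3, 1↦5, 2↦10, 3↦1, 4↦5, 5↦5, 6↦6, 7↦2, 8↦9, 9↦10, 10↦10]  zeros at y ∈ ∅
  x = 10: [0↦8, 1↦6, 2↦7, 3↦5, 4↦5, 5↦1, 6↦9, 7↦1, 8↦4, 9↦1, 10↦8]  zeros at y ∈ ∅
Collecting zeros: affine points = {(1, 2), (2, 6), (4, 6), (4, 9), (5, 4), (7, 4), (8, 4)}.
Total count |C(F_11)_aff| = 7.


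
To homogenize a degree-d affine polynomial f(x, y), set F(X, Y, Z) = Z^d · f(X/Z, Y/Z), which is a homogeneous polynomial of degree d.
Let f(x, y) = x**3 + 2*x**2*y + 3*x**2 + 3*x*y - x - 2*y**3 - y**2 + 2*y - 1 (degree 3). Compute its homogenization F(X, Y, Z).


F(X, Y, Z) = X**3 + 2*X**2*Y + 3*X**2*Z + 3*X*Y*Z - X*Z**2 - 2*Y**3 - Y**2*Z + 2*Y*Z**2 - Z**3

deg(f) = 3.
Substitute x = X/Z, y = Y/Z into f, then multiply by Z^3.
  monomial 1·x^3·y^0 ↦ 1·X^3·Y^0·Z^0.
  monomial 2·x^2·y^1 ↦ 2·X^2·Y^1·Z^0.
  monomial 3·x^2·y^0 ↦ 3·X^2·Y^0·Z^1.
  monomial 3·x^1·y^1 ↦ 3·X^1·Y^1·Z^1.
  monomial -1·x^1·y^0 ↦ -1·X^1·Y^0·Z^2.
  monomial -2·x^0·y^3 ↦ -2·X^0·Y^3·Z^0.
  monomial -1·x^0·y^2 ↦ -1·X^0·Y^2·Z^1.
  monomial 2·x^0·y^1 ↦ 2·X^0·Y^1·Z^2.
  monomial -1·x^0·y^0 ↦ -1·X^0·Y^0·Z^3.
Collecting: F(X, Y, Z) = X**3 + 2*X**2*Y + 3*X**2*Z + 3*X*Y*Z - X*Z**2 - 2*Y**3 - Y**2*Z + 2*Y*Z**2 - Z**3.


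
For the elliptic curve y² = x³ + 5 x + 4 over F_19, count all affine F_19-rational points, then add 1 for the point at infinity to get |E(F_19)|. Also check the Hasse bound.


Affine points = {(0, 2), (0, 17), (8, 9), (8, 10), (10, 3), (10, 16), (12, 5), (12, 14), (13, 9), (13, 10), (14, 5), (14, 14), (16, 0), (17, 9), (17, 10), (18, 6), (18, 13)}; affine count = 17; |E(F_19)| = 18.

Discriminant check: Δ ∝ 4a³ + 27b² = 4·5³ + 27·4² = 4·125 + 27·16 ≡ 1 (mod 19). Nonzero ⇒ E is nonsingular.
For each x ∈ F_19, compute rhs = x³ + 5·x + 4 mod 19, then count y ∈ F_19 with y² ≡ rhs.
  x = 0: rhs = 4, matching y values: 2, 17 (2 points).
  x = 1: rhs = 10, matching y values: none (0 points).
  x = 2: rhs = 3, matching y values: none (0 points).
  x = 3: rhs = 8, matching y values: none (0 points).
  x = 4: rhs = 12, matching y values: none (0 points).
  x = 5: rhs = 2, matching y values: none (0 points).
  x = 6: rhs = 3, matching y values: none (0 points).
  x = 7: rhs = 2, matching y values: none (0 points).
  x = 8: rhs = 5, matching y values: 9, 10 (2 points).
  x = 9: rhs = 18, matching y values: none (0 points).
  x = 10: rhs = 9, matching y values: 3, 16 (2 points).
  x = 11: rhs = 3, matching y values: none (0 points).
  x = 12: rhs = 6, matching y values: 5, 14 (2 points).
  x = 13: rhs = 5, matching y values: 9, 10 (2 points).
  x = 14: rhs = 6, matching y values: 5, 14 (2 points).
  x = 15: rhs = 15, matching y values: none (0 points).
  x = 16: rhs = 0, matching y values: 0 (1 points).
  x = 17: rhs = 5, matching y values: 9, 10 (2 points).
  x = 18: rhs = 17, matching y values: 6, 13 (2 points).
Total affine count: 17.
Full point count |E(F_19)| = 17 + 1 = 18.
Hasse bound: |18 − (19+1)| = |-2| = 2 ≤ 2√19 ≈ 8.7178 ✓.


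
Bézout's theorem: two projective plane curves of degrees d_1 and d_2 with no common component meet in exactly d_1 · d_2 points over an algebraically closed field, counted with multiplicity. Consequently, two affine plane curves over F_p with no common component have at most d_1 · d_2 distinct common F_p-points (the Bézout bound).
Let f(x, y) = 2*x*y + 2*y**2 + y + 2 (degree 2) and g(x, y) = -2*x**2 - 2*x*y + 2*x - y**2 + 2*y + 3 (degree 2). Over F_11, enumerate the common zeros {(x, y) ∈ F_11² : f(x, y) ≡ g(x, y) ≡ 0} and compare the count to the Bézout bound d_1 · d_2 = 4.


Common zeros: {(9, 3)}; count = 1; Bézout bound = 4.

deg(f) = 2, deg(g) = 2, so Bézout bound = 4.
Scan x ∈ F_11. For each x, list the y ∈ F_11 with f(x, y) ≡ 0 and those with g(x, y) ≡ 0 (mod 11); the common zeros in that column are the intersection.
  x = 0: f ≡ 0 at y ∈ ∅; g ≡ 0 at y ∈ {3, 10}; common: ∅.
  x = 1: f ≡ 0 at y ∈ {7, 8}; g ≡ 0 at y ∈ {5, 6}; common: ∅.
  x = 2: f ≡ 0 at y ∈ {5, 9}; g ≡ 0 at y ∈ {10}; common: ∅.
  x = 3: f ≡ 0 at y ∈ {1}; g ≡ 0 at y ∈ ∅; common: ∅.
  x = 4: f ≡ 0 at y ∈ ∅; g ≡ 0 at y ∈ ∅; common: ∅.
  x = 5: f ≡ 0 at y ∈ ∅; g ≡ 0 at y ∈ {6, 8}; common: ∅.
  x = 6: f ≡ 0 at y ∈ ∅; g ≡ 0 at y ∈ {5, 7}; common: ∅.
  x = 7: f ≡ 0 at y ∈ {10}; g ≡ 0 at y ∈ ∅; common: ∅.
  x = 8: f ≡ 0 at y ∈ {2, 6}; g ≡ 0 at y ∈ ∅; common: ∅.
  x = 9: f ≡ 0 at y ∈ {3, 4}; g ≡ 0 at y ∈ {3}; common: {3}.
  x = 10: f ≡ 0 at y ∈ ∅; g ≡ 0 at y ∈ {7, 8}; common: ∅.
Collecting: common zeros = {(9, 3)}, so the count is 1.
Comparison with the Bézout bound: 1 ≤ 4 = deg(f)·deg(g), as expected for curves with no common component (the affine F_11-count falls short of the bound because intersections may lie at infinity, over extension fields, or carry multiplicity).


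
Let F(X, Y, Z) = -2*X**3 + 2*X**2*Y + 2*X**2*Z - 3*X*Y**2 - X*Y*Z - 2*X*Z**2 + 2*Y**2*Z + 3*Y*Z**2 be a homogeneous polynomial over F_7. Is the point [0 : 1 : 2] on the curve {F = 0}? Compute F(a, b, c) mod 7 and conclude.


F(0,1,2) ≡ 2 (mod 7); P is NOT on the curve.

Evaluate F(0, 1, 2) term-by-term (mod 7).
  -2*X**3 ↦ -2·0·1·1 = 0
  2*X**2*Y ↦ 2·0·1·1 = 0
  2*X**2*Z ↦ 2·0·1·2 = 0
  -3*X*Y**2 ↦ -3·0·1·1 = 0
  -X*Y*Z ↦ -1·0·1·2 = 0
  -2*X*Z**2 ↦ -2·0·1·4 = 0
  2*Y**2*Z ↦ 2·1·1·2 = 4
  3*Y*Z**2 ↦ 3·1·1·4 = 12
Sum: F(0, 1, 2) = (0) + (0) + (0) + (0) + (0) + (0) + (4) + (12) = 16.
Reducing mod 7: 16 ≡ 2 (mod 7).
Since F(a, b, c) ≡ 2 ≠ 0 (mod 7), P does NOT lie on the curve.


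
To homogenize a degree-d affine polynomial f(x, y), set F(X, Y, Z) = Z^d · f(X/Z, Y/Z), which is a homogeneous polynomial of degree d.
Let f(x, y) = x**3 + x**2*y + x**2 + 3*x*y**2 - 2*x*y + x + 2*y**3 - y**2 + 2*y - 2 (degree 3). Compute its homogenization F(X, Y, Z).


F(X, Y, Z) = X**3 + X**2*Y + X**2*Z + 3*X*Y**2 - 2*X*Y*Z + X*Z**2 + 2*Y**3 - Y**2*Z + 2*Y*Z**2 - 2*Z**3

deg(f) = 3.
Substitute x = X/Z, y = Y/Z into f, then multiply by Z^3.
  monomial 1·x^3·y^0 ↦ 1·X^3·Y^0·Z^0.
  monomial 1·x^2·y^1 ↦ 1·X^2·Y^1·Z^0.
  monomial 1·x^2·y^0 ↦ 1·X^2·Y^0·Z^1.
  monomial 3·x^1·y^2 ↦ 3·X^1·Y^2·Z^0.
  monomial -2·x^1·y^1 ↦ -2·X^1·Y^1·Z^1.
  monomial 1·x^1·y^0 ↦ 1·X^1·Y^0·Z^2.
  monomial 2·x^0·y^3 ↦ 2·X^0·Y^3·Z^0.
  monomial -1·x^0·y^2 ↦ -1·X^0·Y^2·Z^1.
  monomial 2·x^0·y^1 ↦ 2·X^0·Y^1·Z^2.
  monomial -2·x^0·y^0 ↦ -2·X^0·Y^0·Z^3.
Collecting: F(X, Y, Z) = X**3 + X**2*Y + X**2*Z + 3*X*Y**2 - 2*X*Y*Z + X*Z**2 + 2*Y**3 - Y**2*Z + 2*Y*Z**2 - 2*Z**3.


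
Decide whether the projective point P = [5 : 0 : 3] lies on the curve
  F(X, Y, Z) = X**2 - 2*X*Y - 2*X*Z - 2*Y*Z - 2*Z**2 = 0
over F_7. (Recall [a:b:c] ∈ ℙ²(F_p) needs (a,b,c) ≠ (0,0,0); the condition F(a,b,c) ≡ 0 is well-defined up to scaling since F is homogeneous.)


F(5,0,3) ≡ 5 (mod 7); P is NOT on the curve.

Evaluate F(5, 0, 3) term-by-term (mod 7).
  X**2 ↦ 1·25·1·1 = 25
  -2*X*Y ↦ -2·5·0·1 = 0
  -2*X*Z ↦ -2·5·1·3 = -30
  -2*Y*Z ↦ -2·1·0·3 = 0
  -2*Z**2 ↦ -2·1·1·9 = -18
Sum: F(5, 0, 3) = (25) + (0) + (-30) + (0) + (-18) = -23.
Reducing mod 7: -23 ≡ 5 (mod 7).
Since F(a, b, c) ≡ 5 ≠ 0 (mod 7), P does NOT lie on the curve.
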